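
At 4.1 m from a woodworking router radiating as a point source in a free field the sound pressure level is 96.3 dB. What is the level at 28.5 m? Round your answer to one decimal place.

79.5 dB

Point-source attenuation: ΔL = 20·log₁₀(r₂/r₁) = 20·log₁₀(28.5/4.1) = 16.841 dB.
L₂ = 96.3 − 20·log₁₀(28.5/4.1) = 96.3 − 16.841 = 79.46 dB.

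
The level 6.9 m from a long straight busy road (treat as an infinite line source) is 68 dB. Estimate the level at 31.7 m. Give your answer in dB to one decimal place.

Line-source attenuation: ΔL = 10·log₁₀(r₂/r₁) = 10·log₁₀(31.7/6.9) = 6.622 dB.
L₂ = 68 − 10·log₁₀(31.7/6.9) = 68 − 6.622 = 61.38 dB.

61.4 dB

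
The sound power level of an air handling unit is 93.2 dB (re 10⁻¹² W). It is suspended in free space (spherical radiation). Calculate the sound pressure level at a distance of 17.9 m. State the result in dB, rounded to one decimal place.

57.2 dB

Free-field spherical radiation: L_p = L_w − 10·log₁₀(4π·r²), r = 17.9 m.
4π·r² = 4026 m², 10·log₁₀ of that is 36.049 dB.
L_p = 93.2 − 36.049 = 57.15 dB.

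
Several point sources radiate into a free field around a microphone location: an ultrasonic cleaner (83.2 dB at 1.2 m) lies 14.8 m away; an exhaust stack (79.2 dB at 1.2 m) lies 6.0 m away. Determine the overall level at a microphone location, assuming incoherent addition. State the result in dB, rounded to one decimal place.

First find each source's level at the receiver (point-source: −20·log₁₀(r/r_ref)), then combine on an intensity basis.
ultrasonic cleaner: 83.2 − 20·log₁₀(14.8/1.2) = 83.2 − 21.82 = 61.38 dB.
exhaust stack: 79.2 − 20·log₁₀(6.0/1.2) = 79.2 − 13.98 = 65.22 dB.
Σ 10^(L/10) = 4.701e+06 → L_total = 10·log₁₀(4.701e+06) = 66.72 dB.

66.7 dB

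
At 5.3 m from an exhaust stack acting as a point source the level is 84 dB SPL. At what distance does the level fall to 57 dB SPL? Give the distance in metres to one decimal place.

118.7 m

Point-source spreading drops the level by 20·log₁₀(r₂/r₁); inverting, r₂/r₁ = 10^(ΔL/20).
r₂ = 5.3·10^((84−57)/20) = 5.3·10^(27.0/20) = 118.65 m.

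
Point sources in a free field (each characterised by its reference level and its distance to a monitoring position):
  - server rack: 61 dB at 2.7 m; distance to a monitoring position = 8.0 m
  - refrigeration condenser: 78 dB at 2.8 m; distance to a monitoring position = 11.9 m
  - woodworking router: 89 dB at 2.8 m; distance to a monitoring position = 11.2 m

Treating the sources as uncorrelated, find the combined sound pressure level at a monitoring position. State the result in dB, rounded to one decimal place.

First find each source's level at the receiver (point-source: −20·log₁₀(r/r_ref)), then combine on an intensity basis.
server rack: 61 − 20·log₁₀(8.0/2.7) = 61 − 9.43 = 51.57 dB.
refrigeration condenser: 78 − 20·log₁₀(11.9/2.8) = 78 − 12.57 = 65.43 dB.
woodworking router: 89 − 20·log₁₀(11.2/2.8) = 89 − 12.04 = 76.96 dB.
Σ 10^(L/10) = 5.328e+07 → L_total = 10·log₁₀(5.328e+07) = 77.27 dB.

77.3 dB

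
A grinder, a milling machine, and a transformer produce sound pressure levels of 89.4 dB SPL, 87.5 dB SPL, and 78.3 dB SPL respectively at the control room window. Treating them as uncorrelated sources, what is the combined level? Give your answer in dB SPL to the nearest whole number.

For uncorrelated sources the intensities add, so convert each level to linear form, sum, and take 10·log₁₀ of the total.
Σ 10^(L/10) = 10^(89.4/10) + 10^(87.5/10) + 10^(78.3/10) = 1.501e+09.
L_total = 10·log₁₀(1.501e+09) = 91.76 dB SPL.

92 dB SPL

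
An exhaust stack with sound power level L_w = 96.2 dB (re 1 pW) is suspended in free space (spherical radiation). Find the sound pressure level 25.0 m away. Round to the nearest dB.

57 dB

Free-field spherical radiation: L_p = L_w − 10·log₁₀(4π·r²), r = 25.0 m.
4π·r² = 7854 m², 10·log₁₀ of that is 38.951 dB.
L_p = 96.2 − 38.951 = 57.25 dB.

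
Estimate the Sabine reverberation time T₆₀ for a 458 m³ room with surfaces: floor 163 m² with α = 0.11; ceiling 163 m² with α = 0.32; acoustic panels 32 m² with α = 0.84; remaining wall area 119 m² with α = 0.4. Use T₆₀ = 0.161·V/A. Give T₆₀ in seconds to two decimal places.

Summing Sᵢαᵢ: 163·0.11 + 163·0.32 + 32·0.84 + 119·0.4 = 144.57 m².
T₆₀ = 0.161 × 458 / 144.57 = 0.510 s.

0.51 s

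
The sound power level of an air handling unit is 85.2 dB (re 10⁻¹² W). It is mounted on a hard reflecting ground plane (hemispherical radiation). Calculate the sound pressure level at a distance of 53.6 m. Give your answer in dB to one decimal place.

42.6 dB

Free-field hemispherical radiation: L_p = L_w − 10·log₁₀(2π·r²), r = 53.6 m.
2π·r² = 1.805e+04 m², 10·log₁₀ of that is 42.565 dB.
L_p = 85.2 − 42.565 = 42.63 dB.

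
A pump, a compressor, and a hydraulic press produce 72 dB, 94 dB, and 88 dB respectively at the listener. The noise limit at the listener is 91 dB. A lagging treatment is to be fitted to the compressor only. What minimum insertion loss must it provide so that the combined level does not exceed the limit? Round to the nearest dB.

The untreated sources together contribute 10^(72/10) + 10^(88/10) = 6.468e+08, i.e. 88.11 dB.
To meet 91 dB overall, the treated compressor may contribute at most 10^(91/10) − 6.468e+08 = 6.121e+08, i.e. 87.87 dB.
Required insertion loss = 94 − 87.87 = 6.13 dB.

6 dB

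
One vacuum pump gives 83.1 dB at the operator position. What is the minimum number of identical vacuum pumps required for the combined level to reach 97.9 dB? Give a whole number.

Need L₁ + 10·log₁₀ N ≥ 97.9, i.e. log₁₀ N ≥ 1.48.
N ≥ 10^(14.8/10) = 30.200, so N = 31.

31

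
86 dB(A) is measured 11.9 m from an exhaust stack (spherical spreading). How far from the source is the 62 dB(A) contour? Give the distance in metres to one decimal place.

For a point source L₁ − L₂ = 20·log₁₀(r₂/r₁), so r₂ = r₁·10^((L₁−L₂)/20).
r₂ = 11.9·10^((86−62)/20) = 11.9·10^(24.0/20) = 188.60 m.

188.6 m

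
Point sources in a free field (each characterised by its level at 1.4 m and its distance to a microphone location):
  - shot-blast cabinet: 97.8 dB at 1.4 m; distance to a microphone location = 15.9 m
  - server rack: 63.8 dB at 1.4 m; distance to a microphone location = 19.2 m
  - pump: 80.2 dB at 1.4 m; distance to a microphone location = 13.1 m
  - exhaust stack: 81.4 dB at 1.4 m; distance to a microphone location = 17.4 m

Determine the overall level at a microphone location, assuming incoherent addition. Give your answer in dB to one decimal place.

76.9 dB

Apply inverse-square spreading to bring every level to the receiver, then sum 10^(L/10).
shot-blast cabinet: 97.8 − 20·log₁₀(15.9/1.4) = 97.8 − 21.11 = 76.69 dB.
server rack: 63.8 − 20·log₁₀(19.2/1.4) = 63.8 − 22.74 = 41.06 dB.
pump: 80.2 − 20·log₁₀(13.1/1.4) = 80.2 − 19.42 = 60.78 dB.
exhaust stack: 81.4 − 20·log₁₀(17.4/1.4) = 81.4 − 21.89 = 59.51 dB.
Σ 10^(L/10) = 4.882e+07 → L_total = 10·log₁₀(4.882e+07) = 76.89 dB.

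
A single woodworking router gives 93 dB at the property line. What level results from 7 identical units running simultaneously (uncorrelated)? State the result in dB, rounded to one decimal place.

With 7 equal, uncorrelated contributions the intensity is 7× that of one unit, giving a rise of 10·log₁₀ 7.
L_total = 93 + 10·log₁₀(7) = 93 + 8.451 = 101.45 dB.

101.5 dB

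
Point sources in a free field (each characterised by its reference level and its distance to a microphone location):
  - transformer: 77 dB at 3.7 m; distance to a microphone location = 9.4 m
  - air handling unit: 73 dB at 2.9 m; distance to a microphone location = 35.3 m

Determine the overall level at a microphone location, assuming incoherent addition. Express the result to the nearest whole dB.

69 dB

Apply inverse-square spreading to bring every level to the receiver, then sum 10^(L/10).
transformer: 77 − 20·log₁₀(9.4/3.7) = 77 − 8.10 = 68.90 dB.
air handling unit: 73 − 20·log₁₀(35.3/2.9) = 73 − 21.71 = 51.29 dB.
Σ 10^(L/10) = 7.900e+06 → L_total = 10·log₁₀(7.900e+06) = 68.98 dB.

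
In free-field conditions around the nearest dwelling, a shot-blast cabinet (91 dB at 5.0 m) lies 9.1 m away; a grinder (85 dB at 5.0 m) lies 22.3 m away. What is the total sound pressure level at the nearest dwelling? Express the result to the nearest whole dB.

86 dB

Apply inverse-square spreading to bring every level to the receiver, then sum 10^(L/10).
shot-blast cabinet: 91 − 20·log₁₀(9.1/5.0) = 91 − 5.20 = 85.80 dB.
grinder: 85 − 20·log₁₀(22.3/5.0) = 85 − 12.99 = 72.01 dB.
Σ 10^(L/10) = 3.960e+08 → L_total = 10·log₁₀(3.960e+08) = 85.98 dB.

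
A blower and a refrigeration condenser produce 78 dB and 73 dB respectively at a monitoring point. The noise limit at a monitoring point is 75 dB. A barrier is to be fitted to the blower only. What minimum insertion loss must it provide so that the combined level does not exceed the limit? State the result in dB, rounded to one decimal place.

7.3 dB

Everything except the blower sums to 10^(73/10) = 1.995e+07 in linear terms, 73.00 dB.
To meet 75 dB overall, the treated blower may contribute at most 10^(75/10) − 1.995e+07 = 1.167e+07, i.e. 70.67 dB.
So the blower must be reduced from 78 to 70.67 dB: IL = 7.33 dB.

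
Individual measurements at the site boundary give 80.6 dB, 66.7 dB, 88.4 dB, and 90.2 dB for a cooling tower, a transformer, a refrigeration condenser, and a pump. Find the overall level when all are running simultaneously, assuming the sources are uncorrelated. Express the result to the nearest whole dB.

93 dB

For uncorrelated sources the intensities add, so convert each level to linear form, sum, and take 10·log₁₀ of the total.
Σ 10^(L/10) = 10^(80.6/10) + 10^(66.7/10) + 10^(88.4/10) + 10^(90.2/10) = 1.858e+09.
L_total = 10·log₁₀(1.858e+09) = 92.69 dB.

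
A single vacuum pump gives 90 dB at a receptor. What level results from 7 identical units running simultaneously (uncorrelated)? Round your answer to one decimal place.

98.5 dB

L_total = L₁ + 10·log₁₀ N for N identical incoherent sources.
L_total = 90 + 10·log₁₀(7) = 90 + 8.451 = 98.45 dB.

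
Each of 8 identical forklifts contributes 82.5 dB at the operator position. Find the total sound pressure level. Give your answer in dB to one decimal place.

With 8 equal, uncorrelated contributions the intensity is 8× that of one unit, giving a rise of 10·log₁₀ 8.
L_total = 82.5 + 10·log₁₀(8) = 82.5 + 9.031 = 91.53 dB.

91.5 dB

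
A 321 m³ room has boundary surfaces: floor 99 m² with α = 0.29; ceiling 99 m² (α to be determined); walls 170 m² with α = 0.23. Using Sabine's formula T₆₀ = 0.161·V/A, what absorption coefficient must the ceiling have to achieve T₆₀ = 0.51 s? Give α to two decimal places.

From T₆₀ = 0.161·V/A, the target T₆₀ = 0.51 s needs A = 0.161·321/0.51 = 101.34 m².
Absorption from the other surfaces = 99·0.29 + 170·0.23 = 67.81 m², so the ceiling must supply 33.53 m² over 99 m².
α = 33.53/99 = 0.339.

0.34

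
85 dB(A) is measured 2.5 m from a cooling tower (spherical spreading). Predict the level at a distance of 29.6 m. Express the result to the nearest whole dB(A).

64 dB(A)

For a point source, L₂ = L₁ − 20·log₁₀(r₂/r₁).
L₂ = 85 − 20·log₁₀(29.6/2.5) = 85 − 21.467 = 63.53 dB(A).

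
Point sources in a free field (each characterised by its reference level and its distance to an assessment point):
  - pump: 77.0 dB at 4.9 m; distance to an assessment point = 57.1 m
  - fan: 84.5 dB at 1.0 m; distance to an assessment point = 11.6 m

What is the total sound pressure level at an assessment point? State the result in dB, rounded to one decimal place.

63.9 dB

First find each source's level at the receiver (point-source: −20·log₁₀(r/r_ref)), then combine on an intensity basis.
pump: 77.0 − 20·log₁₀(57.1/4.9) = 77.0 − 21.33 = 55.67 dB.
fan: 84.5 − 20·log₁₀(11.6/1.0) = 84.5 − 21.29 = 63.21 dB.
Σ 10^(L/10) = 2.464e+06 → L_total = 10·log₁₀(2.464e+06) = 63.92 dB.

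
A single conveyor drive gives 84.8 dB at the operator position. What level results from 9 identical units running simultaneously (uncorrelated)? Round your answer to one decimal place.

L_total = L₁ + 10·log₁₀ N for N identical incoherent sources.
L_total = 84.8 + 10·log₁₀(9) = 84.8 + 9.542 = 94.34 dB.

94.3 dB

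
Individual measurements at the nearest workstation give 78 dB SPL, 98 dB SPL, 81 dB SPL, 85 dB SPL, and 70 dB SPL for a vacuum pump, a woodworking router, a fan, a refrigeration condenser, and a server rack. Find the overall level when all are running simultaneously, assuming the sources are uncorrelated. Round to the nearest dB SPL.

98 dB SPL

For uncorrelated sources the intensities add, so convert each level to linear form, sum, and take 10·log₁₀ of the total.
Σ 10^(L/10) = 10^(78/10) + 10^(98/10) + 10^(81/10) + 10^(85/10) + 10^(70/10) = 6.825e+09.
L_total = 10·log₁₀(6.825e+09) = 98.34 dB SPL.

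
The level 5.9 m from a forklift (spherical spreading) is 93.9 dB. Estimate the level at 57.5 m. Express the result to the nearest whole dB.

Point-source attenuation: ΔL = 20·log₁₀(r₂/r₁) = 20·log₁₀(57.5/5.9) = 19.776 dB.
L₂ = 93.9 − 20·log₁₀(57.5/5.9) = 93.9 − 19.776 = 74.12 dB.

74 dB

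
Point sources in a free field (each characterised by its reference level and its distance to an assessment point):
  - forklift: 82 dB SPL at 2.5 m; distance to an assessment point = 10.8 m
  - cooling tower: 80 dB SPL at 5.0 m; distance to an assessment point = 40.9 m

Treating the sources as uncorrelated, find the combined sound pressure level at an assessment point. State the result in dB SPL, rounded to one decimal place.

70.0 dB SPL

First find each source's level at the receiver (point-source: −20·log₁₀(r/r_ref)), then combine on an intensity basis.
forklift: 82 − 20·log₁₀(10.8/2.5) = 82 − 12.71 = 69.29 dB SPL.
cooling tower: 80 − 20·log₁₀(40.9/5.0) = 80 − 18.26 = 61.74 dB SPL.
Σ 10^(L/10) = 9.987e+06 → L_total = 10·log₁₀(9.987e+06) = 69.99 dB SPL.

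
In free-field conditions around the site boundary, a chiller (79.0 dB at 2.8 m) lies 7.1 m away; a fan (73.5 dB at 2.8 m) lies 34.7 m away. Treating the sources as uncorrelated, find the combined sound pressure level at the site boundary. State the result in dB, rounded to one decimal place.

First find each source's level at the receiver (point-source: −20·log₁₀(r/r_ref)), then combine on an intensity basis.
chiller: 79.0 − 20·log₁₀(7.1/2.8) = 79.0 − 8.08 = 70.92 dB.
fan: 73.5 − 20·log₁₀(34.7/2.8) = 73.5 − 21.86 = 51.64 dB.
Σ 10^(L/10) = 1.250e+07 → L_total = 10·log₁₀(1.250e+07) = 70.97 dB.

71.0 dB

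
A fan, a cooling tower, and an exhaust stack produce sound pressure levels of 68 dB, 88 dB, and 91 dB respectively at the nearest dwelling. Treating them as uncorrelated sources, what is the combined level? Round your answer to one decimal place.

For uncorrelated sources the intensities add, so convert each level to linear form, sum, and take 10·log₁₀ of the total.
Σ 10^(L/10) = 10^(68/10) + 10^(88/10) + 10^(91/10) = 1.896e+09.
L_total = 10·log₁₀(1.896e+09) = 92.78 dB.

92.8 dB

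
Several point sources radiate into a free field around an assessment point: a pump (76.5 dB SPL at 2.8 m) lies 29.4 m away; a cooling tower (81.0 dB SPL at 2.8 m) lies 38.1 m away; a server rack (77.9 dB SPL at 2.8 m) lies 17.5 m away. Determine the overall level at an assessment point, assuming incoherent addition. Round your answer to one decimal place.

64.3 dB SPL

Propagate each source to the receiver with L = L_ref − 20·log₁₀(r/r_ref), then add intensities.
pump: 76.5 − 20·log₁₀(29.4/2.8) = 76.5 − 20.42 = 56.08 dB SPL.
cooling tower: 81.0 − 20·log₁₀(38.1/2.8) = 81.0 − 22.68 = 58.32 dB SPL.
server rack: 77.9 − 20·log₁₀(17.5/2.8) = 77.9 − 15.92 = 61.98 dB SPL.
Σ 10^(L/10) = 2.664e+06 → L_total = 10·log₁₀(2.664e+06) = 64.25 dB SPL.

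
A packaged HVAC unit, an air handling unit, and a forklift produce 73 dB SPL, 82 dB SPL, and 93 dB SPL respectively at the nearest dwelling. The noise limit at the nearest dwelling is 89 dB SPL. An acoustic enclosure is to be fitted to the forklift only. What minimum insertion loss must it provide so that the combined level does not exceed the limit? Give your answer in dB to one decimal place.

Everything except the forklift sums to 10^(73/10) + 10^(82/10) = 1.784e+08 in linear terms, 82.51 dB SPL.
To meet 89 dB SPL overall, the treated forklift may contribute at most 10^(89/10) − 1.784e+08 = 6.159e+08, i.e. 87.90 dB SPL.
Required insertion loss = 93 − 87.90 = 5.10 dB.

5.1 dB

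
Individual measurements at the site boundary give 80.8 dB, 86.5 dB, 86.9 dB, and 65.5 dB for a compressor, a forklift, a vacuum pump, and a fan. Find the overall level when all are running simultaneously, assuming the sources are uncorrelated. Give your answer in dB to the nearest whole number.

For uncorrelated sources the intensities add, so convert each level to linear form, sum, and take 10·log₁₀ of the total.
Σ 10^(L/10) = 10^(80.8/10) + 10^(86.5/10) + 10^(86.9/10) + 10^(65.5/10) = 1.060e+09.
L_total = 10·log₁₀(1.060e+09) = 90.25 dB.

90 dB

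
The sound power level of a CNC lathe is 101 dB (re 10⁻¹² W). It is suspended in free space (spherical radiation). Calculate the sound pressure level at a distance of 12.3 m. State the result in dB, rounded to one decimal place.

68.2 dB

L_p = L_w − 10·log₁₀(4π·r²) with r = 12.3 m.
4π·r² = 1901 m², 10·log₁₀ of that is 32.790 dB.
L_p = 101 − 32.790 = 68.21 dB.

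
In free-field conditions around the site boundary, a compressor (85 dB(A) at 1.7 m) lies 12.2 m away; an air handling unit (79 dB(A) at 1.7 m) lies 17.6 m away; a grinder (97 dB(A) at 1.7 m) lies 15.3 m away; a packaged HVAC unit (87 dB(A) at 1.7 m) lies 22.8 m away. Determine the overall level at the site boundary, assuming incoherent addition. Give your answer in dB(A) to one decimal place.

78.5 dB(A)

Propagate each source to the receiver with L = L_ref − 20·log₁₀(r/r_ref), then add intensities.
compressor: 85 − 20·log₁₀(12.2/1.7) = 85 − 17.12 = 67.88 dB(A).
air handling unit: 79 − 20·log₁₀(17.6/1.7) = 79 − 20.30 = 58.70 dB(A).
grinder: 97 − 20·log₁₀(15.3/1.7) = 97 − 19.08 = 77.92 dB(A).
packaged HVAC unit: 87 − 20·log₁₀(22.8/1.7) = 87 − 22.55 = 64.45 dB(A).
Σ 10^(L/10) = 7.154e+07 → L_total = 10·log₁₀(7.154e+07) = 78.55 dB(A).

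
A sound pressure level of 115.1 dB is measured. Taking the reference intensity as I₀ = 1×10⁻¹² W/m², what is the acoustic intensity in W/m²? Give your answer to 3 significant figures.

I = I₀·10^(L/10) = 10⁻¹² × 10^(115.1/10) = 10^(-0.490).

0.324 W/m²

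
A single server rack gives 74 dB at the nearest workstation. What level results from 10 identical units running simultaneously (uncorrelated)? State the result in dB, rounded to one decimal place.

84.0 dB

L_total = L₁ + 10·log₁₀ N for N identical incoherent sources.
L_total = 74 + 10·log₁₀(10) = 74 + 10.000 = 84.00 dB.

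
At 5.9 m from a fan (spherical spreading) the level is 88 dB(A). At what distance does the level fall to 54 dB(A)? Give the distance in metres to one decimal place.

295.7 m

For a point source L₁ − L₂ = 20·log₁₀(r₂/r₁), so r₂ = r₁·10^((L₁−L₂)/20).
r₂ = 5.9·10^((88−54)/20) = 5.9·10^(34.0/20) = 295.70 m.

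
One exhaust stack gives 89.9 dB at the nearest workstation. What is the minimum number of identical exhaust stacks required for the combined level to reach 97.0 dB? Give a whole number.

6

Need L₁ + 10·log₁₀ N ≥ 97.0, i.e. log₁₀ N ≥ 0.71.
N ≥ 10^(7.1/10) = 5.129, so N = 6.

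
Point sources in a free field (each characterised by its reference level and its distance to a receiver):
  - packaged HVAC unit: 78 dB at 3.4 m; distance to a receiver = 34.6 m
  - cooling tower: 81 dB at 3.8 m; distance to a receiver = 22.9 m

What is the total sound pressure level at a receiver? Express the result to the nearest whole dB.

First find each source's level at the receiver (point-source: −20·log₁₀(r/r_ref)), then combine on an intensity basis.
packaged HVAC unit: 78 − 20·log₁₀(34.6/3.4) = 78 − 20.15 = 57.85 dB.
cooling tower: 81 − 20·log₁₀(22.9/3.8) = 81 − 15.60 = 65.40 dB.
Σ 10^(L/10) = 4.076e+06 → L_total = 10·log₁₀(4.076e+06) = 66.10 dB.

66 dB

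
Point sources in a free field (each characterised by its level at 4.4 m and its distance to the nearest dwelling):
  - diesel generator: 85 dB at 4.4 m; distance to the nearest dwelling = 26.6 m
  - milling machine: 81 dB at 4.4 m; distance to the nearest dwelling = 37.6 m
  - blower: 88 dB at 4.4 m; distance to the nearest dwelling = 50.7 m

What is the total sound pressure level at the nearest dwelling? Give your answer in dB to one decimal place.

First find each source's level at the receiver (point-source: −20·log₁₀(r/r_ref)), then combine on an intensity basis.
diesel generator: 85 − 20·log₁₀(26.6/4.4) = 85 − 15.63 = 69.37 dB.
milling machine: 81 − 20·log₁₀(37.6/4.4) = 81 − 18.63 = 62.37 dB.
blower: 88 − 20·log₁₀(50.7/4.4) = 88 − 21.23 = 66.77 dB.
Σ 10^(L/10) = 1.513e+07 → L_total = 10·log₁₀(1.513e+07) = 71.80 dB.

71.8 dB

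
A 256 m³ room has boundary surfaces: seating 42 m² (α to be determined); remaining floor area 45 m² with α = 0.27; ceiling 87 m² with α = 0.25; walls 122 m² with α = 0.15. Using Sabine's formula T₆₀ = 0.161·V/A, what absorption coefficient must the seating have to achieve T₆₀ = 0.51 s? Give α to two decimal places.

From T₆₀ = 0.161·V/A, the target T₆₀ = 0.51 s needs A = 0.161·256/0.51 = 80.82 m².
Absorption from the other surfaces = 45·0.27 + 87·0.25 + 122·0.15 = 52.20 m², so the seating must supply 28.62 m² over 42 m².
α = 28.62/42 = 0.681.

0.68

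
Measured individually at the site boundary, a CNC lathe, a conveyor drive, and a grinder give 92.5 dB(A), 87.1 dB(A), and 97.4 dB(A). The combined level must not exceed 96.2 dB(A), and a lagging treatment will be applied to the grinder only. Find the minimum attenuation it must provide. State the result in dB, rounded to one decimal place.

The untreated sources together contribute 10^(92.5/10) + 10^(87.1/10) = 2.291e+09, i.e. 93.60 dB(A).
The limit corresponds to 10^(96.2/10) = 4.169e+09; subtracting the fixed part leaves 1.878e+09 for the grinder, i.e. 92.74 dB(A).
Required insertion loss = 97.4 − 92.74 = 4.66 dB.

4.7 dB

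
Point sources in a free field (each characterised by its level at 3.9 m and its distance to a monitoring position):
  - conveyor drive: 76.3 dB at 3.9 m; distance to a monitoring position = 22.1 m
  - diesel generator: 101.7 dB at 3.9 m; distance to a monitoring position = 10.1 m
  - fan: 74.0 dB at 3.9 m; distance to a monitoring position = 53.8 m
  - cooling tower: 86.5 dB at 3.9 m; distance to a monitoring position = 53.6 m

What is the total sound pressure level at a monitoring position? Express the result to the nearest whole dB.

First find each source's level at the receiver (point-source: −20·log₁₀(r/r_ref)), then combine on an intensity basis.
conveyor drive: 76.3 − 20·log₁₀(22.1/3.9) = 76.3 − 15.07 = 61.23 dB.
diesel generator: 101.7 − 20·log₁₀(10.1/3.9) = 101.7 − 8.27 = 93.43 dB.
fan: 74.0 − 20·log₁₀(53.8/3.9) = 74.0 − 22.79 = 51.21 dB.
cooling tower: 86.5 − 20·log₁₀(53.6/3.9) = 86.5 − 22.76 = 63.74 dB.
Σ 10^(L/10) = 2.209e+09 → L_total = 10·log₁₀(2.209e+09) = 93.44 dB.

93 dB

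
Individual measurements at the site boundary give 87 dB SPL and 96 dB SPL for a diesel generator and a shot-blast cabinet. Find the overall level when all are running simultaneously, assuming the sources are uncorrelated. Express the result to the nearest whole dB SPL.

97 dB SPL

For uncorrelated sources the intensities add, so convert each level to linear form, sum, and take 10·log₁₀ of the total.
Σ 10^(L/10) = 10^(87/10) + 10^(96/10) = 4.482e+09.
L_total = 10·log₁₀(4.482e+09) = 96.51 dB SPL.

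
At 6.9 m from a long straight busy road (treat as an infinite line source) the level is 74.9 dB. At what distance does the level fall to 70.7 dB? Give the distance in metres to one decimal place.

Line-source spreading drops the level by 10·log₁₀(r₂/r₁); inverting, r₂/r₁ = 10^(ΔL/10).
r₂ = 6.9·10^((74.9−70.7)/10) = 6.9·10^(4.2/10) = 18.15 m.

18.1 m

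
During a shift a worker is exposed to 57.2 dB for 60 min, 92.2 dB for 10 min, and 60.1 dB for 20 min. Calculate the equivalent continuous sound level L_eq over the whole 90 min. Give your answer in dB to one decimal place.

The energy average is taken in the linear domain: L_eq = 10·log₁₀[(Σ tᵢ·10^(Lᵢ/10))/T], T = 90 min.
Σ tᵢ·10^(Lᵢ/10) = 60·10^(57.2/10) + 10·10^(92.2/10) + 20·10^(60.1/10) = 1.665e+10.
L_eq = 10·log₁₀(1.665e+10/90) = 82.67 dB.

82.7 dB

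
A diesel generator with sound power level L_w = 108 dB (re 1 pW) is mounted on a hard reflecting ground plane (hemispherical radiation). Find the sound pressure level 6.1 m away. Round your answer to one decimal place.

Free-field hemispherical radiation: L_p = L_w − 10·log₁₀(2π·r²), r = 6.1 m.
2π·r² = 233.8 m², 10·log₁₀ of that is 23.688 dB.
L_p = 108 − 23.688 = 84.31 dB.

84.3 dB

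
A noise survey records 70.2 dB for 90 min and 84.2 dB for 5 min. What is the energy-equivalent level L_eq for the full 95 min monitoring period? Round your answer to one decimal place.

The energy average is taken in the linear domain: L_eq = 10·log₁₀[(Σ tᵢ·10^(Lᵢ/10))/T], T = 95 min.
Σ tᵢ·10^(Lᵢ/10) = 90·10^(70.2/10) + 5·10^(84.2/10) = 2.258e+09.
L_eq = 10·log₁₀(2.258e+09/95) = 73.76 dB.

73.8 dB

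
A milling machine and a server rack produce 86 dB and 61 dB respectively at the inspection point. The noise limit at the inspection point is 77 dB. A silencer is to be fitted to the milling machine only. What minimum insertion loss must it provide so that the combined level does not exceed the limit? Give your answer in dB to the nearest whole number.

9 dB

Fixed contribution from the other source: Σ 10^(L/10) = 10^(61/10) = 1.259e+06 (61.00 dB).
To meet 77 dB overall, the treated milling machine may contribute at most 10^(77/10) − 1.259e+06 = 4.886e+07, i.e. 76.89 dB.
Required insertion loss = 86 − 76.89 = 9.11 dB.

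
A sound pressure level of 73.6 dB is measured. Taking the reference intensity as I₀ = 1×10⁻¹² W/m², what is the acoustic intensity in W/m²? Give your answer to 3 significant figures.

2.29e-05 W/m²

I = I₀·10^(L/10) = 10⁻¹² × 10^(73.6/10) = 10^(-4.640).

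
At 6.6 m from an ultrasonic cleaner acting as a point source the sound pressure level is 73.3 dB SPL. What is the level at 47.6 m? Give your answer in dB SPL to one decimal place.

56.1 dB SPL

Spherical spreading from a point source gives a 20·log₁₀(r₂/r₁) drop.
L₂ = 73.3 − 20·log₁₀(47.6/6.6) = 73.3 − 17.161 = 56.14 dB SPL.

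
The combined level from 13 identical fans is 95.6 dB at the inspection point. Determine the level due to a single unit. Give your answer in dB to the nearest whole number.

For N identical incoherent sources L_total = L₁ + 10·log₁₀ N, so L₁ = 95.6 − 10·log₁₀(13) = 95.6 − 11.139.

84 dB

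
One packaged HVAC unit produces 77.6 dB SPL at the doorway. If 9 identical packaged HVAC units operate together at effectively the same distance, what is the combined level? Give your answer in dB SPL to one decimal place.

N identical incoherent sources raise the level by 10·log₁₀ N.
L_total = 77.6 + 10·log₁₀(9) = 77.6 + 9.542 = 87.14 dB SPL.

87.1 dB SPL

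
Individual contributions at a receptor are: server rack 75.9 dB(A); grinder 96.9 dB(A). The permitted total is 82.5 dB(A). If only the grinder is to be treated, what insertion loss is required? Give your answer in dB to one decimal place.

15.5 dB

Everything except the grinder sums to 10^(75.9/10) = 3.890e+07 in linear terms, 75.90 dB(A).
To meet 82.5 dB(A) overall, the treated grinder may contribute at most 10^(82.5/10) − 3.890e+07 = 1.389e+08, i.e. 81.43 dB(A).
So the grinder must be reduced from 96.9 to 81.43 dB(A): IL = 15.47 dB.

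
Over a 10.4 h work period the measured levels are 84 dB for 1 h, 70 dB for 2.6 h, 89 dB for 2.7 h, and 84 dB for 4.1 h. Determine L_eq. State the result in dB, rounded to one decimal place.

The energy average is taken in the linear domain: L_eq = 10·log₁₀[(Σ tᵢ·10^(Lᵢ/10))/T], T = 10.4 h.
Σ tᵢ·10^(Lᵢ/10) = 1·10^(84/10) + 2.6·10^(70/10) + 2.7·10^(89/10) + 4.1·10^(84/10) = 3.452e+09.
L_eq = 10·log₁₀(3.452e+09/10.4) = 85.21 dB.

85.2 dB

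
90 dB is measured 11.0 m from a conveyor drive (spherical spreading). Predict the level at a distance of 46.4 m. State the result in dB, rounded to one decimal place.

Point-source attenuation: ΔL = 20·log₁₀(r₂/r₁) = 20·log₁₀(46.4/11.0) = 12.503 dB.
L₂ = 90 − 20·log₁₀(46.4/11.0) = 90 − 12.503 = 77.50 dB.

77.5 dB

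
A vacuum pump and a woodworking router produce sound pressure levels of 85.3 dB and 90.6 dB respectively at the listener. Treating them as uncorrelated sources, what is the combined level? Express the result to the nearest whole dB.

Incoherent sources combine by intensity addition: L_total = 10·log₁₀(Σ 10^(L_i/10)).
Σ 10^(L/10) = 10^(85.3/10) + 10^(90.6/10) = 1.487e+09.
L_total = 10·log₁₀(1.487e+09) = 91.72 dB.

92 dB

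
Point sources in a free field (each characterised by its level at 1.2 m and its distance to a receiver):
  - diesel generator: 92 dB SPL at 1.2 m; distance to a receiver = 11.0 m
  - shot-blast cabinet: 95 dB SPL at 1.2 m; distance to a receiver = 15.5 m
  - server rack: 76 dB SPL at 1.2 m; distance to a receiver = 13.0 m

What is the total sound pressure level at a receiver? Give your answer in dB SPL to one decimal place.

Propagate each source to the receiver with L = L_ref − 20·log₁₀(r/r_ref), then add intensities.
diesel generator: 92 − 20·log₁₀(11.0/1.2) = 92 − 19.24 = 72.76 dB SPL.
shot-blast cabinet: 95 − 20·log₁₀(15.5/1.2) = 95 − 22.22 = 72.78 dB SPL.
server rack: 76 − 20·log₁₀(13.0/1.2) = 76 − 20.70 = 55.30 dB SPL.
Σ 10^(L/10) = 3.815e+07 → L_total = 10·log₁₀(3.815e+07) = 75.82 dB SPL.

75.8 dB SPL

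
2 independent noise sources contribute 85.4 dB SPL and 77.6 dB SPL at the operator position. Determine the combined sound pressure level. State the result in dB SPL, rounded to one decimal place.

Incoherent sources combine by intensity addition: L_total = 10·log₁₀(Σ 10^(L_i/10)).
Σ 10^(L/10) = 10^(85.4/10) + 10^(77.6/10) = 4.043e+08.
L_total = 10·log₁₀(4.043e+08) = 86.07 dB SPL.

86.1 dB SPL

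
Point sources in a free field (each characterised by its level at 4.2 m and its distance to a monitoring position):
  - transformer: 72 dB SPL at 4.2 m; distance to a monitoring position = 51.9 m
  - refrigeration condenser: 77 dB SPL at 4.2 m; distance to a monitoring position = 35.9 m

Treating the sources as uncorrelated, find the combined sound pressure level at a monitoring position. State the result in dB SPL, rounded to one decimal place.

59.0 dB SPL

Apply inverse-square spreading to bring every level to the receiver, then sum 10^(L/10).
transformer: 72 − 20·log₁₀(51.9/4.2) = 72 − 21.84 = 50.16 dB SPL.
refrigeration condenser: 77 − 20·log₁₀(35.9/4.2) = 77 − 18.64 = 58.36 dB SPL.
Σ 10^(L/10) = 7.898e+05 → L_total = 10·log₁₀(7.898e+05) = 58.98 dB SPL.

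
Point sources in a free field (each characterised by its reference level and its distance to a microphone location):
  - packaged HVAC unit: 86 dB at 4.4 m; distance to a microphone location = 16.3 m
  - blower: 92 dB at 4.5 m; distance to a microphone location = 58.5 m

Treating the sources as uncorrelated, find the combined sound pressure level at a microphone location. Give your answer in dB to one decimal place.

75.8 dB

Apply inverse-square spreading to bring every level to the receiver, then sum 10^(L/10).
packaged HVAC unit: 86 − 20·log₁₀(16.3/4.4) = 86 − 11.37 = 74.63 dB.
blower: 92 − 20·log₁₀(58.5/4.5) = 92 − 22.28 = 69.72 dB.
Σ 10^(L/10) = 3.839e+07 → L_total = 10·log₁₀(3.839e+07) = 75.84 dB.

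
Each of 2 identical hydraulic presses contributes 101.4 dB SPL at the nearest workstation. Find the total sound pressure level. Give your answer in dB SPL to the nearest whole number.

104 dB SPL

N identical incoherent sources raise the level by 10·log₁₀ N.
L_total = 101.4 + 10·log₁₀(2) = 101.4 + 3.010 = 104.41 dB SPL.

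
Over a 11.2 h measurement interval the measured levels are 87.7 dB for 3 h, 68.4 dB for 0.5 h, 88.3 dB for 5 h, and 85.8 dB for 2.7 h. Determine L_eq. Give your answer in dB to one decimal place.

87.4 dB

L_eq = 10·log₁₀[(1/T)·Σ tᵢ·10^(Lᵢ/10)] with T = 11.2 h.
Σ tᵢ·10^(Lᵢ/10) = 3·10^(87.7/10) + 0.5·10^(68.4/10) + 5·10^(88.3/10) + 2.7·10^(85.8/10) = 6.177e+09.
L_eq = 10·log₁₀(6.177e+09/11.2) = 87.42 dB.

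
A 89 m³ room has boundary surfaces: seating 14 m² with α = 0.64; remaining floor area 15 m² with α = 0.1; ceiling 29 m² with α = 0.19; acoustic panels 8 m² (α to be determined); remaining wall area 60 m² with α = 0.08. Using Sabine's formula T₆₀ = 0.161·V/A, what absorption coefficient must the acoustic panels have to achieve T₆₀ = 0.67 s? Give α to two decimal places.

From T₆₀ = 0.161·V/A, the target T₆₀ = 0.67 s needs A = 0.161·89/0.67 = 21.39 m².
Absorption from the other surfaces = 14·0.64 + 15·0.1 + 29·0.19 + 60·0.08 = 20.77 m², so the acoustic panels must supply 0.62 m² over 8 m².
α = 0.62/8 = 0.077.

0.08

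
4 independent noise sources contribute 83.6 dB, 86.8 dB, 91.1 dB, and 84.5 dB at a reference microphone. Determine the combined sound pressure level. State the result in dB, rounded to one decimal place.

93.6 dB

For uncorrelated sources the intensities add, so convert each level to linear form, sum, and take 10·log₁₀ of the total.
Σ 10^(L/10) = 10^(83.6/10) + 10^(86.8/10) + 10^(91.1/10) + 10^(84.5/10) = 2.278e+09.
L_total = 10·log₁₀(2.278e+09) = 93.58 dB.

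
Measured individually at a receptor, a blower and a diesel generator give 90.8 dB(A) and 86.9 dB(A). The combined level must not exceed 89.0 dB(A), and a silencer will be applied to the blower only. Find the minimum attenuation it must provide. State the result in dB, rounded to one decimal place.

6.0 dB

The untreated sources together contribute 10^(86.9/10) = 4.898e+08, i.e. 86.90 dB(A).
The limit corresponds to 10^(89.0/10) = 7.943e+08; subtracting the fixed part leaves 3.045e+08 for the blower, i.e. 84.84 dB(A).
Required insertion loss = 90.8 − 84.84 = 5.96 dB.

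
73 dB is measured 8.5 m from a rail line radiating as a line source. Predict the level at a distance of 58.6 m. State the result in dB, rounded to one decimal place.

Line-source attenuation: ΔL = 10·log₁₀(r₂/r₁) = 10·log₁₀(58.6/8.5) = 8.385 dB.
L₂ = 73 − 10·log₁₀(58.6/8.5) = 73 − 8.385 = 64.62 dB.

64.6 dB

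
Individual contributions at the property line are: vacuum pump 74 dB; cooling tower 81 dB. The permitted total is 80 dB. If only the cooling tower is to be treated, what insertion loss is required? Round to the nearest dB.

Everything except the cooling tower sums to 10^(74/10) = 2.512e+07 in linear terms, 74.00 dB.
The limit corresponds to 10^(80/10) = 1.000e+08; subtracting the fixed part leaves 7.488e+07 for the cooling tower, i.e. 78.74 dB.
So the cooling tower must be reduced from 81 to 78.74 dB: IL = 2.26 dB.

2 dB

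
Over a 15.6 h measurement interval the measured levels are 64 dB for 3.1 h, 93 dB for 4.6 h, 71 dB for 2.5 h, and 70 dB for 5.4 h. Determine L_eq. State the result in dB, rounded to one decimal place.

87.7 dB

The energy average is taken in the linear domain: L_eq = 10·log₁₀[(Σ tᵢ·10^(Lᵢ/10))/T], T = 15.6 h.
Σ tᵢ·10^(Lᵢ/10) = 3.1·10^(64/10) + 4.6·10^(93/10) + 2.5·10^(71/10) + 5.4·10^(70/10) = 9.271e+09.
L_eq = 10·log₁₀(9.271e+09/15.6) = 87.74 dB.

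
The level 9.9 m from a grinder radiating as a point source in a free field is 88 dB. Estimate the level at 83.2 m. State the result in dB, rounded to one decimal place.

For a point source, L₂ = L₁ − 20·log₁₀(r₂/r₁).
L₂ = 88 − 20·log₁₀(83.2/9.9) = 88 − 18.490 = 69.51 dB.

69.5 dB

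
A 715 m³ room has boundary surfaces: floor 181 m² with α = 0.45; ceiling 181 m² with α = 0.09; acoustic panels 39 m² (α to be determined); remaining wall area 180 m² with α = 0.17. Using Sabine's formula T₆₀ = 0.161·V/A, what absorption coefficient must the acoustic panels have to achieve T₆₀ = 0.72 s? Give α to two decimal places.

0.81

Required total absorption A = 0.161·715/0.72 = 159.88 m².
Absorption from the other surfaces = 181·0.45 + 181·0.09 + 180·0.17 = 128.34 m², so the acoustic panels must supply 31.54 m² over 39 m².
α = 31.54/39 = 0.809.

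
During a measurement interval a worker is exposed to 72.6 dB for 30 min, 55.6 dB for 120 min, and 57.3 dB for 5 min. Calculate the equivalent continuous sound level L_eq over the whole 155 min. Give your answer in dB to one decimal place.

65.8 dB

Weight each interval's intensity by its duration and average over T = 155 min:
Σ tᵢ·10^(Lᵢ/10) = 30·10^(72.6/10) + 120·10^(55.6/10) + 5·10^(57.3/10) = 5.922e+08.
L_eq = 10·log₁₀(5.922e+08/155) = 65.82 dB.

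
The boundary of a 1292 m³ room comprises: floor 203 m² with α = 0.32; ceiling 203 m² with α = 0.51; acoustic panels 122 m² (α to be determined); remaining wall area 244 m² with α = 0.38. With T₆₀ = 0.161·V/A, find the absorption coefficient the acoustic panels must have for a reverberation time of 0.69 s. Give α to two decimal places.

0.33

A = 0.161·V/T₆₀ = 0.161·1292/0.69 = 301.47 m² sabins.
Absorption from the other surfaces = 203·0.32 + 203·0.51 + 244·0.38 = 261.21 m², so the acoustic panels must supply 40.26 m² over 122 m².
α = 40.26/122 = 0.330.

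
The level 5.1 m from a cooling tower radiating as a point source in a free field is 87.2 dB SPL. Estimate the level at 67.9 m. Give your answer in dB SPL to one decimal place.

Point-source attenuation: ΔL = 20·log₁₀(r₂/r₁) = 20·log₁₀(67.9/5.1) = 22.486 dB.
L₂ = 87.2 − 20·log₁₀(67.9/5.1) = 87.2 − 22.486 = 64.71 dB SPL.

64.7 dB SPL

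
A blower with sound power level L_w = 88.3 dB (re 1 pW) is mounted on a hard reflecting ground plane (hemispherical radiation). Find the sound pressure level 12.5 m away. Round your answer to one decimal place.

58.4 dB

Free-field hemispherical radiation: L_p = L_w − 10·log₁₀(2π·r²), r = 12.5 m.
2π·r² = 981.7 m², 10·log₁₀ of that is 29.920 dB.
L_p = 88.3 − 29.920 = 58.38 dB.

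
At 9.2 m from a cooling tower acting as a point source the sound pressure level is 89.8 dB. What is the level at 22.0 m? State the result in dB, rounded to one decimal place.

82.2 dB

Point-source attenuation: ΔL = 20·log₁₀(r₂/r₁) = 20·log₁₀(22.0/9.2) = 7.573 dB.
L₂ = 89.8 − 20·log₁₀(22.0/9.2) = 89.8 − 7.573 = 82.23 dB.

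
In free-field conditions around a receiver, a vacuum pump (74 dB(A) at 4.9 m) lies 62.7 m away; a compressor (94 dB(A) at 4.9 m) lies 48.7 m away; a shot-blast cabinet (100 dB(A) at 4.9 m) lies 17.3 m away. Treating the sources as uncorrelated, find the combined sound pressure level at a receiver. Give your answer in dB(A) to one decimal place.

First find each source's level at the receiver (point-source: −20·log₁₀(r/r_ref)), then combine on an intensity basis.
vacuum pump: 74 − 20·log₁₀(62.7/4.9) = 74 − 22.14 = 51.86 dB(A).
compressor: 94 − 20·log₁₀(48.7/4.9) = 94 − 19.95 = 74.05 dB(A).
shot-blast cabinet: 100 − 20·log₁₀(17.3/4.9) = 100 − 10.96 = 89.04 dB(A).
Σ 10^(L/10) = 8.278e+08 → L_total = 10·log₁₀(8.278e+08) = 89.18 dB(A).

89.2 dB(A)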